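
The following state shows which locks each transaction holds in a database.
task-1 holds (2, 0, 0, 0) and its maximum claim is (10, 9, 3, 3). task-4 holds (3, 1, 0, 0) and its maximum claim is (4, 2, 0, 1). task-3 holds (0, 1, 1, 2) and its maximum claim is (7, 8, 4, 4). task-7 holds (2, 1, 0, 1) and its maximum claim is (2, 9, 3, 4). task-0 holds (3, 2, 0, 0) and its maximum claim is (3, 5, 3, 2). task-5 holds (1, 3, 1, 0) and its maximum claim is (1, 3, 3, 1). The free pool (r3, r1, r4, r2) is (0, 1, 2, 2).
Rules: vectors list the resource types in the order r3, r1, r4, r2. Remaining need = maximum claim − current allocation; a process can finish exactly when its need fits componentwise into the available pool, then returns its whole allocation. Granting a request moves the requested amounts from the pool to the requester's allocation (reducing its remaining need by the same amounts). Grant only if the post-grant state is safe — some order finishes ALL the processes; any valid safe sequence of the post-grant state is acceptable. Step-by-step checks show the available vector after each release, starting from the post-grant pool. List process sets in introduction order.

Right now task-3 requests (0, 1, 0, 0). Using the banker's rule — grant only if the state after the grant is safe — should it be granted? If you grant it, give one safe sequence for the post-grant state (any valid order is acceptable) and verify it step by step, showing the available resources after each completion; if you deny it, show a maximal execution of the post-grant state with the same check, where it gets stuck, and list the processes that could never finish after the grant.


GRANT. The post-grant state is safe; one safe sequence: task-5, task-0, task-4, task-3, task-7, task-1.
Key observation: the grant leaves (0, 0, 2, 2) free — enough for task-5, whose release restarts the cascade.
Step-by-step check of the post-grant state:
  pool = (0, 0, 2, 2)
  task-5 needs (0, 0, 2, 1) <= (0, 0, 2, 2) -> finishes; pool += (1, 3, 1, 0) = (1, 3, 3, 2)
  task-0 needs (0, 3, 3, 2) <= (1, 3, 3, 2) -> finishes; pool += (3, 2, 0, 0) = (4, 5, 3, 2)
  task-4 needs (1, 1, 0, 1) <= (4, 5, 3, 2) -> finishes; pool += (3, 1, 0, 0) = (7, 6, 3, 2)
  task-3 needs (7, 6, 3, 2) <= (7, 6, 3, 2) -> finishes; pool += (0, 2, 1, 2) = (7, 8, 4, 4)
  task-7 needs (0, 8, 3, 3) <= (7, 8, 4, 4) -> finishes; pool += (2, 1, 0, 1) = (9, 9, 4, 5)
  task-1 needs (8, 9, 3, 3) <= (9, 9, 4, 5) -> finishes; pool += (2, 0, 0, 0) = (11, 9, 4, 5)


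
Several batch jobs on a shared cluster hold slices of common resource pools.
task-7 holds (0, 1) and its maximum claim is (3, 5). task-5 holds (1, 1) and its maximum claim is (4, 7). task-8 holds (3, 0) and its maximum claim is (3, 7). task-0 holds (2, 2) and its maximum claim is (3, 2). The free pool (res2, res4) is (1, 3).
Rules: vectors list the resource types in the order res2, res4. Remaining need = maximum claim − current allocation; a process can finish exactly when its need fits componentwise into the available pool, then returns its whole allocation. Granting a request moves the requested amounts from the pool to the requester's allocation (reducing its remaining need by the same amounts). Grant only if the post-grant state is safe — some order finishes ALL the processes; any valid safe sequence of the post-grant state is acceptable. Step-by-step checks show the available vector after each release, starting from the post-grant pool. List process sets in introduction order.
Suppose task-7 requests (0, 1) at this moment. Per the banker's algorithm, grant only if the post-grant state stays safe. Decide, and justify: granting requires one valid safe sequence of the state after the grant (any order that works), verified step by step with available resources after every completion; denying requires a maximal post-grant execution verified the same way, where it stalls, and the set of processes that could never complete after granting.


GRANT — the state after the grant stays safe, e.g. via task-0, task-7, task-5, task-8.
Key observation: the grant leaves (1, 2) free — enough for task-0, whose release restarts the cascade.
Verifying the post-grant state step by step:
  pool = (1, 2)
  task-0: need (1, 0) fits (1, 2); releases (2, 2), pool now (3, 4)
  task-7: need (3, 3) fits (3, 4); releases (0, 2), pool now (3, 6)
  task-5: need (3, 6) fits (3, 6); releases (1, 1), pool now (4, 7)
  task-8: need (0, 7) fits (4, 7); releases (3, 0), pool now (7, 7)


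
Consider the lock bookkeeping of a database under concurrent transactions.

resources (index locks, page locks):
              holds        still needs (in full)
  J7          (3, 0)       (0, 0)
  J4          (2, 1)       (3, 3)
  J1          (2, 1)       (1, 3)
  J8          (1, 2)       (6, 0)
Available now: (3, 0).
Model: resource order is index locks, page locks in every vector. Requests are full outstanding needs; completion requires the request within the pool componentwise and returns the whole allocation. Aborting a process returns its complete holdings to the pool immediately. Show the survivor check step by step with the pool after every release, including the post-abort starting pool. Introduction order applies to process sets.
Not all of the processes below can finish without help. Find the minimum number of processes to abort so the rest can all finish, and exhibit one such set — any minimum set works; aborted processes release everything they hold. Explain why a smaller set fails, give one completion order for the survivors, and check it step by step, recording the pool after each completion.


Abort J4.
Key observation: J1 could never have finished before the abort; with (2, 1) returned by J4, it fits at step 3.
Minimality: the empty abort set fails — the state is deadlocked as it stands.
One survivor order: J7, J8, J1. Verifying each step (post-abort pool first):
  pool = (5, 1)
  run J7 (needs (0, 0), free (5, 1)); after release of (3, 0) the pool is (8, 1)
  run J8 (needs (6, 0), free (8, 1)); after release of (1, 2) the pool is (9, 3)
  run J1 (needs (1, 3), free (9, 3)); after release of (2, 1) the pool is (11, 4)


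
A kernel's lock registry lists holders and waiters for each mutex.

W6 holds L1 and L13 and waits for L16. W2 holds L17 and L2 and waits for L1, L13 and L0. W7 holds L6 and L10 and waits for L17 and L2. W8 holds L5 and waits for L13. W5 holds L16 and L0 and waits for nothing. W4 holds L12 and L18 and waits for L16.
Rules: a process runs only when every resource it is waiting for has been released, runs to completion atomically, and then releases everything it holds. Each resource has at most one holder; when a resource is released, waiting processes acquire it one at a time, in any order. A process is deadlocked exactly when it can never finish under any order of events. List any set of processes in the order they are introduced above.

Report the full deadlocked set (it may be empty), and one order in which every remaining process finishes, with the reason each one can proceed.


No process is deadlocked.
Key observation: no waiting chain loops back on itself — every chain ends at a process that waits on nothing, so everyone eventually runs.
The rest can finish in the order W5, W6, W8, W2, W4, W7.
Check, step by step:
  run W5 (it waits on nothing); releases L16 and L0
  W6: everything it awaited (L16) is free; runs, freeing L1 and L13
  W8: everything it awaited (L13) is free; runs, freeing L5
  W2: everything it awaited (L1, L13 and L0) is free; runs, freeing L17 and L2
  W4: everything it awaited (L16) is free; runs, freeing L12 and L18
  W7: everything it awaited (L17 and L2) is free; runs, freeing L6 and L10


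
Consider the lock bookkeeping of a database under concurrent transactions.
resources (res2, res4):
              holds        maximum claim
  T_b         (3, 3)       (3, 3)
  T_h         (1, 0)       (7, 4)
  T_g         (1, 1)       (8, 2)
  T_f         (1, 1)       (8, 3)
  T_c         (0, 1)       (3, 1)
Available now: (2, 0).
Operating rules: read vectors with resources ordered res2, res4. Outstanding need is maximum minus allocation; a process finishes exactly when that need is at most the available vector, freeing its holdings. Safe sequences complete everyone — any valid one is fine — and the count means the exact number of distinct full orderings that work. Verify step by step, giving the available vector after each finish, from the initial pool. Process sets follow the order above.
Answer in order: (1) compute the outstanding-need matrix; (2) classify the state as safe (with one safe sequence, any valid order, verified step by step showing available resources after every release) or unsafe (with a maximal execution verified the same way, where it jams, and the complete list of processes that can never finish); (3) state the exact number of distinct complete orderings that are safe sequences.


(1) Remaining need (order res2, res4):
  T_b: (0, 0)
  T_h: (6, 4)
  T_g: (7, 1)
  T_f: (7, 2)
  T_c: (3, 0)
(2) UNSAFE.
Key observation: res2 is the bottleneck — with T_b, T_c done the pool holds (5, 4), short of every remaining need.
The run T_b, T_c cannot be extended any further. Step-by-step check:
  pool = (2, 0)
  T_b: need (0, 0) fits (2, 0); releases (3, 3), pool now (5, 3)
  T_c: need (3, 0) fits (5, 3); releases (0, 1), pool now (5, 4)
  T_h still needs (6, 4) but only (5, 4) is free — short on res2
  T_g still needs (7, 1) but only (5, 4) is free — short on res2
  T_f still needs (7, 2) but only (5, 4) is free — short on res2
Permanently blocked: T_h, T_g and T_f.
(3) Precisely 0 of the possible complete orderings are safe sequences.


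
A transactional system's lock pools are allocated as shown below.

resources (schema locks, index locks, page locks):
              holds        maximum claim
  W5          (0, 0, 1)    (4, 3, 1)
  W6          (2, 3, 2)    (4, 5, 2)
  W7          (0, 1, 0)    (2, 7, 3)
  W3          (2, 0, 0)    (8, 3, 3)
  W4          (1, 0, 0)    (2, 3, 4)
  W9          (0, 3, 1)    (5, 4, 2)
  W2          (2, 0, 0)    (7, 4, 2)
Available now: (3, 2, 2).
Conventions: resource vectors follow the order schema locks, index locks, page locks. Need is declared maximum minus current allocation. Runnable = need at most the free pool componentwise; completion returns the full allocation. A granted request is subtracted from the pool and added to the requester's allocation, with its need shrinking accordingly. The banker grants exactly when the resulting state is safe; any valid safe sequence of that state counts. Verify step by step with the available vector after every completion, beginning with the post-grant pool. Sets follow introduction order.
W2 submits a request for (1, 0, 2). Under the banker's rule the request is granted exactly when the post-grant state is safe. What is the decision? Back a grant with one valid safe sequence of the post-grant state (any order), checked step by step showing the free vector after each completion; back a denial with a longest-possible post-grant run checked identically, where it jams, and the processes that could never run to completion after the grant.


GRANT. The post-grant state is safe; one safe sequence: W6, W2, W5, W3, W4, W9, W7.
Key observation: with (2, 2, 0) left after the transfer, W6 can run at once — the state stays safe.
Check on the post-grant state, step by step:
  pool = (2, 2, 0)
  W6: need (2, 2, 0) fits (2, 2, 0); releases (2, 3, 2), pool now (4, 5, 2)
  W2: need (4, 4, 0) fits (4, 5, 2); releases (3, 0, 2), pool now (7, 5, 4)
  W5: need (4, 3, 0) fits (7, 5, 4); releases (0, 0, 1), pool now (7, 5, 5)
  W3: need (6, 3, 3) fits (7, 5, 5); releases (2, 0, 0), pool now (9, 5, 5)
  W4: need (1, 3, 4) fits (9, 5, 5); releases (1, 0, 0), pool now (10, 5, 5)
  W9: need (5, 1, 1) fits (10, 5, 5); releases (0, 3, 1), pool now (10, 8, 6)
  W7: need (2, 6, 3) fits (10, 8, 6); releases (0, 1, 0), pool now (10, 9, 6)


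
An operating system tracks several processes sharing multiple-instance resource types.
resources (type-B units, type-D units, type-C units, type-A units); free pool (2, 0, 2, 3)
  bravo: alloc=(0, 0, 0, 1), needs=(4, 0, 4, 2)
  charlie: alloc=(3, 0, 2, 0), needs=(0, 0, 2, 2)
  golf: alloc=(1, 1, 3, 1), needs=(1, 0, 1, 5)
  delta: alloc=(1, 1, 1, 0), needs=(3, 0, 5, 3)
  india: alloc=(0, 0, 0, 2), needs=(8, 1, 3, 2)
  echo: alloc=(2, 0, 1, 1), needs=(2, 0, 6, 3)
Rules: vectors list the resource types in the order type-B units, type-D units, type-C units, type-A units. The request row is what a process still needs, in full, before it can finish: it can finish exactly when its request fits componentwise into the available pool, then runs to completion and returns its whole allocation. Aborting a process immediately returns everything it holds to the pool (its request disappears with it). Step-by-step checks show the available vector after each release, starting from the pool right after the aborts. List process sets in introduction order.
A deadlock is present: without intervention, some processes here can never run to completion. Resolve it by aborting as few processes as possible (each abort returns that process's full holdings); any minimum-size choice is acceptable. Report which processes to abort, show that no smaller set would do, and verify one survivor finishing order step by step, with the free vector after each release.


Minimum abort set: golf.
Key observation: before aborting golf, delta was permanently blocked — no order could ever run it; afterwards it completes at step 2.
Minimality: the empty abort set fails — the state is deadlocked as it stands.
Survivors finish in the order: charlie, delta, echo, bravo, india. Step-by-step check (pool after the aborts first):
  pool = (3, 1, 5, 4)
  charlie needs (0, 0, 2, 2) <= (3, 1, 5, 4) -> finishes; pool += (3, 0, 2, 0) = (6, 1, 7, 4)
  delta needs (3, 0, 5, 3) <= (6, 1, 7, 4) -> finishes; pool += (1, 1, 1, 0) = (7, 2, 8, 4)
  echo needs (2, 0, 6, 3) <= (7, 2, 8, 4) -> finishes; pool += (2, 0, 1, 1) = (9, 2, 9, 5)
  bravo needs (4, 0, 4, 2) <= (9, 2, 9, 5) -> finishes; pool += (0, 0, 0, 1) = (9, 2, 9, 6)
  india needs (8, 1, 3, 2) <= (9, 2, 9, 6) -> finishes; pool += (0, 0, 0, 2) = (9, 2, 9, 8)


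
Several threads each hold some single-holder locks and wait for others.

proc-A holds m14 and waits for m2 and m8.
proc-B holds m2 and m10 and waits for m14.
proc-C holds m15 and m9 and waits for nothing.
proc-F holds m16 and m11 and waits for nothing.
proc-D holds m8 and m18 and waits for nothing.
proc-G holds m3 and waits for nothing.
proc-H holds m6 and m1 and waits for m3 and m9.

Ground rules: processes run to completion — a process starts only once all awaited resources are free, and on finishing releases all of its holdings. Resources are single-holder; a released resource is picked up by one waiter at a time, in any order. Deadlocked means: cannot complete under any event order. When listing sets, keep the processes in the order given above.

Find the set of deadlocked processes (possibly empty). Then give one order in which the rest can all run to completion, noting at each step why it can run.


Deadlocked set: proc-A and proc-B.
Key observation: the knot is the closed ring of waits proc-A -> proc-B -> proc-A; no other process is dragged down with it.
A valid finishing order for the others: proc-D, proc-F, proc-C, proc-G, proc-H.
Step-by-step check:
  run proc-D (it waits on nothing); releases m8 and m18
  run proc-F (it waits on nothing); releases m16 and m11
  run proc-C (it waits on nothing); releases m15 and m9
  run proc-G (it waits on nothing); releases m3
  run proc-H (all its waits — m3 and m9 — are resolved); releases m6 and m1


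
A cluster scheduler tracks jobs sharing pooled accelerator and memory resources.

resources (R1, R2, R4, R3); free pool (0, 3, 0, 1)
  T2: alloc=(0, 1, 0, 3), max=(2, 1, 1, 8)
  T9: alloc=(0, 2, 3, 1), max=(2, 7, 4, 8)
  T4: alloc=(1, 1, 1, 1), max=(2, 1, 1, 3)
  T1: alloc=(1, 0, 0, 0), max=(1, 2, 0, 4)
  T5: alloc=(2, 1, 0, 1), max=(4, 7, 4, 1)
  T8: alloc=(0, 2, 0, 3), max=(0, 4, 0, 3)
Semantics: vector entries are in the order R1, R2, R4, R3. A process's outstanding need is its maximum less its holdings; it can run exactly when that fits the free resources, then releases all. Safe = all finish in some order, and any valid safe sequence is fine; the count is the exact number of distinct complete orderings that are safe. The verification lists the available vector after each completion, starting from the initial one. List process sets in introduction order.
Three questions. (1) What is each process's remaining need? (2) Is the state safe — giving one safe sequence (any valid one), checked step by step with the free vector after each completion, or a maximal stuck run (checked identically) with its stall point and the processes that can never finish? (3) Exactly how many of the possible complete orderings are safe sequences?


(1) Need matrix, components ordered R1, R2, R4, R3:
  T2: (2, 0, 1, 5)
  T9: (2, 5, 1, 7)
  T4: (1, 0, 0, 2)
  T1: (0, 2, 0, 4)
  T5: (2, 6, 4, 0)
  T8: (0, 2, 0, 0)
(2) SAFE. One safe sequence: T8, T1, T4, T2, T9, T5.
Key observation: the order's first zero-slack moment is T1 ((0, 2, 0, 4) needed, (0, 5, 0, 4) free — a requested resource with nothing to spare).
Step-by-step check:
  pool = (0, 3, 0, 1)
  T8: need (0, 2, 0, 0) fits (0, 3, 0, 1); releases (0, 2, 0, 3), pool now (0, 5, 0, 4)
  T1: need (0, 2, 0, 4) fits (0, 5, 0, 4); releases (1, 0, 0, 0), pool now (1, 5, 0, 4)
  T4: need (1, 0, 0, 2) fits (1, 5, 0, 4); releases (1, 1, 1, 1), pool now (2, 6, 1, 5)
  T2: need (2, 0, 1, 5) fits (2, 6, 1, 5); releases (0, 1, 0, 3), pool now (2, 7, 1, 8)
  T9: need (2, 5, 1, 7) fits (2, 7, 1, 8); releases (0, 2, 3, 1), pool now (2, 9, 4, 9)
  T5: need (2, 6, 4, 0) fits (2, 9, 4, 9); releases (2, 1, 0, 1), pool now (4, 10, 4, 10)
(3) The exact count: 1 of the possible complete orderings is a safe sequence.


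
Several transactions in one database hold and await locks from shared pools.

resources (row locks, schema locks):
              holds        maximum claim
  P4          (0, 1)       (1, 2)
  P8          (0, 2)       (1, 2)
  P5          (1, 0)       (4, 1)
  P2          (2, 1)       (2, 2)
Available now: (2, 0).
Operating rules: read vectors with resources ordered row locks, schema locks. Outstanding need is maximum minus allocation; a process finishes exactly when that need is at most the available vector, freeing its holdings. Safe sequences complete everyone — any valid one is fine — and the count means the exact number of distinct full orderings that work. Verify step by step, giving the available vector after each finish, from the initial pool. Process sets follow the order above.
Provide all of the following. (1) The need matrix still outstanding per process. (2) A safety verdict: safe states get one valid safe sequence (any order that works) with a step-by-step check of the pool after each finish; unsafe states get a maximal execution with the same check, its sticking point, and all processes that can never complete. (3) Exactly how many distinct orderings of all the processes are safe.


(1) Outstanding need per process (order row locks, schema locks):
  P4: (1, 1)
  P8: (1, 0)
  P5: (3, 1)
  P2: (0, 1)
(2) SAFE, for example via the order P8, P4, P2, P5.
Key observation: nothing binds to the last unit here — the tightest requested-resource margin is 1, first seen at P8 ((1, 0) against (2, 0)).
Step-by-step check:
  pool = (2, 0)
  run P8 (needs (1, 0), free (2, 0)); after release of (0, 2) the pool is (2, 2)
  run P4 (needs (1, 1), free (2, 2)); after release of (0, 1) the pool is (2, 3)
  run P2 (needs (0, 1), free (2, 3)); after release of (2, 1) the pool is (4, 4)
  run P5 (needs (3, 1), free (4, 4)); after release of (1, 0) the pool is (5, 4)
(3) The exact count: 3 of the possible complete orderings are safe sequences.


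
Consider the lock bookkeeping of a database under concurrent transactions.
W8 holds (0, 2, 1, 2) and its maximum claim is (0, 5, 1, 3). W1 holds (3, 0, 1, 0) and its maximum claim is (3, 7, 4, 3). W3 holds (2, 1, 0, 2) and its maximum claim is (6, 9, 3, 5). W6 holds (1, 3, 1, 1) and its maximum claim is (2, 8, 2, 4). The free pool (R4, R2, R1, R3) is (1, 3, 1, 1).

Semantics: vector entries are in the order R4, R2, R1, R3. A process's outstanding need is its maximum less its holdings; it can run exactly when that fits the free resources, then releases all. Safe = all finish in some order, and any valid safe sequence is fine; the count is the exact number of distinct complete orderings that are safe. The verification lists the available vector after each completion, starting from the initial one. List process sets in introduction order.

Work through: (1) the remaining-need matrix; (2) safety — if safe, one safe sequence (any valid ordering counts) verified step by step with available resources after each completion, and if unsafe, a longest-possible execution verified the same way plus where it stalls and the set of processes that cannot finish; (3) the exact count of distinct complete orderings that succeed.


(1) Remaining need (order R4, R2, R1, R3):
  W8: (0, 3, 0, 1)
  W1: (0, 7, 3, 3)
  W3: (4, 8, 3, 3)
  W6: (1, 5, 1, 3)
(2) SAFE, for example via the order W8, W6, W1, W3.
Key observation: at W8 the run first touches a limit — (0, 3, 0, 1) against (1, 3, 1, 1), exact on a resource it actually requests.
Check, step by step:
  pool = (1, 3, 1, 1)
  W8: need (0, 3, 0, 1) fits (1, 3, 1, 1); releases (0, 2, 1, 2), pool now (1, 5, 2, 3)
  W6: need (1, 5, 1, 3) fits (1, 5, 2, 3); releases (1, 3, 1, 1), pool now (2, 8, 3, 4)
  W1: need (0, 7, 3, 3) fits (2, 8, 3, 4); releases (3, 0, 1, 0), pool now (5, 8, 4, 4)
  W3: need (4, 8, 3, 3) fits (5, 8, 4, 4); releases (2, 1, 0, 2), pool now (7, 9, 4, 6)
(3) Exactly 1 of the possible complete orderings is a safe sequence.


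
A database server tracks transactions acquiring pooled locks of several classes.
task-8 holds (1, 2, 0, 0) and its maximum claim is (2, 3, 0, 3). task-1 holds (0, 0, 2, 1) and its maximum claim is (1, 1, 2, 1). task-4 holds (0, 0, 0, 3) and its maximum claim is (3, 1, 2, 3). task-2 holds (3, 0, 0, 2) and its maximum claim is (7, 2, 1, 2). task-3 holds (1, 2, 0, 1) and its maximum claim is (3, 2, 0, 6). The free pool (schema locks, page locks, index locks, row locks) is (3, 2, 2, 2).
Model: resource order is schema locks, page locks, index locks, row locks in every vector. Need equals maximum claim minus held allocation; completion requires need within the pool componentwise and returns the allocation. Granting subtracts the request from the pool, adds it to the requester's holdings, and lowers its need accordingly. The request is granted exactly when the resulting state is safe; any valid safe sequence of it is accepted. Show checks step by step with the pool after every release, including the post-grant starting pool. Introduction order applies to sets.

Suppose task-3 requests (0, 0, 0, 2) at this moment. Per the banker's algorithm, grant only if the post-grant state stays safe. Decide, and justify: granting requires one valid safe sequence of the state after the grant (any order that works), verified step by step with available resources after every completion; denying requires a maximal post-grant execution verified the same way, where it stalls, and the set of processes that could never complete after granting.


GRANT. The post-grant state is safe; one safe sequence: task-4, task-8, task-2, task-3, task-1.
Key observation: post-grant, (3, 2, 2, 0) remains, and an order beginning with task-4 completes everyone.
Step-by-step check of the post-grant state:
  pool = (3, 2, 2, 0)
  task-4 needs (3, 1, 2, 0) <= (3, 2, 2, 0) -> finishes; pool += (0, 0, 0, 3) = (3, 2, 2, 3)
  task-8 needs (1, 1, 0, 3) <= (3, 2, 2, 3) -> finishes; pool += (1, 2, 0, 0) = (4, 4, 2, 3)
  task-2 needs (4, 2, 1, 0) <= (4, 4, 2, 3) -> finishes; pool += (3, 0, 0, 2) = (7, 4, 2, 5)
  task-3 needs (2, 0, 0, 3) <= (7, 4, 2, 5) -> finishes; pool += (1, 2, 0, 3) = (8, 6, 2, 8)
  task-1 needs (1, 1, 0, 0) <= (8, 6, 2, 8) -> finishes; pool += (0, 0, 2, 1) = (8, 6, 4, 9)


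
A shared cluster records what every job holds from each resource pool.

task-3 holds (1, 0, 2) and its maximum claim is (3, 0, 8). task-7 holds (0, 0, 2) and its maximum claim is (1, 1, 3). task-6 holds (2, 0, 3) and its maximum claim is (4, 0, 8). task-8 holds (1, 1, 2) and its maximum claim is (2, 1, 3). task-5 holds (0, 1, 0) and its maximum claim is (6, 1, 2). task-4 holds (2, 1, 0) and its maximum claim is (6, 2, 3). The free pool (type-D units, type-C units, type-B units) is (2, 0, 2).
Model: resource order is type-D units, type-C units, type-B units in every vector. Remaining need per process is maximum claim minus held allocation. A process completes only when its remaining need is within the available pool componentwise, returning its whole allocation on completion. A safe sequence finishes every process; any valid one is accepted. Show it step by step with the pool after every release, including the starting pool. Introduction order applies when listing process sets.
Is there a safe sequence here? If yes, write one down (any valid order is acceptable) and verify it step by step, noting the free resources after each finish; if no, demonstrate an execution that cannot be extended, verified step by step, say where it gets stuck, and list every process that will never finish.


SAFE — a valid safe sequence is task-8, task-7, task-6, task-4, task-3, task-5.
Key observation: the order's first zero-slack moment is task-7 ((1, 1, 1) needed, (3, 1, 4) free — a requested resource with nothing to spare).
Step-by-step check:
  pool = (2, 0, 2)
  task-8: need (1, 0, 1) fits (2, 0, 2); releases (1, 1, 2), pool now (3, 1, 4)
  task-7: need (1, 1, 1) fits (3, 1, 4); releases (0, 0, 2), pool now (3, 1, 6)
  task-6: need (2, 0, 5) fits (3, 1, 6); releases (2, 0, 3), pool now (5, 1, 9)
  task-4: need (4, 1, 3) fits (5, 1, 9); releases (2, 1, 0), pool now (7, 2, 9)
  task-3: need (2, 0, 6) fits (7, 2, 9); releases (1, 0, 2), pool now (8, 2, 11)
  task-5: need (6, 0, 2) fits (8, 2, 11); releases (0, 1, 0), pool now (8, 3, 11)


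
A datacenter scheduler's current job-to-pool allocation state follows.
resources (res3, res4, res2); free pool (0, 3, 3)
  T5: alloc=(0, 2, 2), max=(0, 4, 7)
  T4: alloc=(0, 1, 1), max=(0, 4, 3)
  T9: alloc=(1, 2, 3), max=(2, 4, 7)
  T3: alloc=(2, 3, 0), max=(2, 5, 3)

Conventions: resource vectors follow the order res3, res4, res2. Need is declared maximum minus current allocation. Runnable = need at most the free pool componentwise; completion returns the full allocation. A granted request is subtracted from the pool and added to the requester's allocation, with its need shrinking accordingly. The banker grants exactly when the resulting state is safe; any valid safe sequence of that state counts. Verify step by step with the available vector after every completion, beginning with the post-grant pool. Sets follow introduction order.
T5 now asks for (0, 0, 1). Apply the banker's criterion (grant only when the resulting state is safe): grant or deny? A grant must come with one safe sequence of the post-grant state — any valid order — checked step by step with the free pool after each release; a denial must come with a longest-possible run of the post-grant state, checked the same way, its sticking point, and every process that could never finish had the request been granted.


DENY — the pretend-granted state is unsafe.
Key observation: no order helps: past T4, T3, the free pool tops out at (2, 7, 3), below what each blocked process needs in res2.
Pretend the grant happened; the run T4, T3 goes as far as possible. Verifying each step:
  pool = (0, 3, 2)
  T4: need (0, 3, 2) fits (0, 3, 2); releases (0, 1, 1), pool now (0, 4, 3)
  T3: need (0, 2, 3) fits (0, 4, 3); releases (2, 3, 0), pool now (2, 7, 3)
  blocked: T5 wants (0, 2, 4), pool (2, 7, 3) — not enough res2
  blocked: T9 wants (1, 2, 4), pool (2, 7, 3) — not enough res2
Processes that could never finish after the grant: T5 and T9.


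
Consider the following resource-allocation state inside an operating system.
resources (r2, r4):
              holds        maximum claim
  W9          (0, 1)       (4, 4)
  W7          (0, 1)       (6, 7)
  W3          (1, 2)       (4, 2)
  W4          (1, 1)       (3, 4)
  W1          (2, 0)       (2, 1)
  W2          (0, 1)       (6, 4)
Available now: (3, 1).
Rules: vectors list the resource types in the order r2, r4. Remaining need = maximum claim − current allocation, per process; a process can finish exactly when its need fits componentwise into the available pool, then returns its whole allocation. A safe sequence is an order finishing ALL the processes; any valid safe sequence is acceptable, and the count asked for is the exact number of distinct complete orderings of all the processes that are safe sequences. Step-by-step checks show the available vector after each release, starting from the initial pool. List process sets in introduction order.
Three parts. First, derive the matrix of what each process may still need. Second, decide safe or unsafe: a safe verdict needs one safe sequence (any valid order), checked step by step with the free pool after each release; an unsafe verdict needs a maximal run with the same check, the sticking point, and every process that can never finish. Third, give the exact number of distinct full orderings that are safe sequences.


(1) Need matrix, components ordered r2, r4:
  W9: (4, 3)
  W7: (6, 6)
  W3: (3, 0)
  W4: (2, 3)
  W1: (0, 1)
  W2: (6, 3)
(2) SAFE. One safe sequence: W1, W3, W2, W4, W9, W7.
Key observation: the first exact fit in this order is W1 — it needs (0, 1) with (3, 1) free, meeting a requested resource to the last unit.
Step-by-step check:
  pool = (3, 1)
  run W1 (needs (0, 1), free (3, 1)); after release of (2, 0) the pool is (5, 1)
  run W3 (needs (3, 0), free (5, 1)); after release of (1, 2) the pool is (6, 3)
  run W2 (needs (6, 3), free (6, 3)); after release of (0, 1) the pool is (6, 4)
  run W4 (needs (2, 3), free (6, 4)); after release of (1, 1) the pool is (7, 5)
  run W9 (needs (4, 3), free (7, 5)); after release of (0, 1) the pool is (7, 6)
  run W7 (needs (6, 6), free (7, 6)); after release of (0, 1) the pool is (7, 7)
(3) Precisely 18 of the possible complete orderings are safe sequences.


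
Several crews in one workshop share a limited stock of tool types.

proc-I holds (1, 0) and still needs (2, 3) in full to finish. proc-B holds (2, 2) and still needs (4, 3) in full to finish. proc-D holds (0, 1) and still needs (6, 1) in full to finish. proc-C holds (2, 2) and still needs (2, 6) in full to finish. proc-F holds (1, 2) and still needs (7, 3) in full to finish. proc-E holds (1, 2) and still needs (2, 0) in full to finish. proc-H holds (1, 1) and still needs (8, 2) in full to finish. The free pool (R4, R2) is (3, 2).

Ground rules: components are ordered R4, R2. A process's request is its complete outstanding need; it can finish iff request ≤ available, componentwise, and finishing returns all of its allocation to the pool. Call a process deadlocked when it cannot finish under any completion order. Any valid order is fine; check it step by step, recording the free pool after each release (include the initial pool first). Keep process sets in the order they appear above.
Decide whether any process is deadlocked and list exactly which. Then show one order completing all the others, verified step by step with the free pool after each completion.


No process is deadlocked.
Key observation: no deadlock: proc-E fits now, and the freed resources carry the rest through.
A valid finishing order for the others: proc-E, proc-I, proc-B, proc-F, proc-H, proc-D, proc-C. Step-by-step check:
  pool = (3, 2)
  run proc-E (needs (2, 0), free (3, 2)); after release of (1, 2) the pool is (4, 4)
  run proc-I (needs (2, 3), free (4, 4)); after release of (1, 0) the pool is (5, 4)
  run proc-B (needs (4, 3), free (5, 4)); after release of (2, 2) the pool is (7, 6)
  run proc-F (needs (7, 3), free (7, 6)); after release of (1, 2) the pool is (8, 8)
  run proc-H (needs (8, 2), free (8, 8)); after release of (1, 1) the pool is (9, 9)
  run proc-D (needs (6, 1), free (9, 9)); after release of (0, 1) the pool is (9, 10)
  run proc-C (needs (2, 6), free (9, 10)); after release of (2, 2) the pool is (11, 12)


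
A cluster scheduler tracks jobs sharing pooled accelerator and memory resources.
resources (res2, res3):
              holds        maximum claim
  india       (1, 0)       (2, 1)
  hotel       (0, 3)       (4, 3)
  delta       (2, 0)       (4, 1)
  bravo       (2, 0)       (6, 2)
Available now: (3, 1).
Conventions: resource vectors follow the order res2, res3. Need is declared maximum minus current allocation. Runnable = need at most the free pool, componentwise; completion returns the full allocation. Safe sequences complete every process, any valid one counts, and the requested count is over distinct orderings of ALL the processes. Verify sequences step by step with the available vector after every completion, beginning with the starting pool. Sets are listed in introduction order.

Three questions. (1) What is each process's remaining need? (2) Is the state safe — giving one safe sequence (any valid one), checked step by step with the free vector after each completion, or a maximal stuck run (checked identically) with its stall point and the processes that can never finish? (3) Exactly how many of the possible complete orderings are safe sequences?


(1) Need matrix, components ordered res2, res3:
  india: (1, 1)
  hotel: (4, 0)
  delta: (2, 1)
  bravo: (4, 2)
(2) The state is SAFE; one workable sequence: delta, hotel, bravo, india.
Key observation: delta is the earliest step where a requested resource binds exactly: need (2, 1), pool (3, 1) at its turn.
Step-by-step check:
  pool = (3, 1)
  run delta (needs (2, 1), free (3, 1)); after release of (2, 0) the pool is (5, 1)
  run hotel (needs (4, 0), free (5, 1)); after release of (0, 3) the pool is (5, 4)
  run bravo (needs (4, 2), free (5, 4)); after release of (2, 0) the pool is (7, 4)
  run india (needs (1, 1), free (7, 4)); after release of (1, 0) the pool is (8, 4)
(3) Precisely 6 of the possible complete orderings are safe sequences.


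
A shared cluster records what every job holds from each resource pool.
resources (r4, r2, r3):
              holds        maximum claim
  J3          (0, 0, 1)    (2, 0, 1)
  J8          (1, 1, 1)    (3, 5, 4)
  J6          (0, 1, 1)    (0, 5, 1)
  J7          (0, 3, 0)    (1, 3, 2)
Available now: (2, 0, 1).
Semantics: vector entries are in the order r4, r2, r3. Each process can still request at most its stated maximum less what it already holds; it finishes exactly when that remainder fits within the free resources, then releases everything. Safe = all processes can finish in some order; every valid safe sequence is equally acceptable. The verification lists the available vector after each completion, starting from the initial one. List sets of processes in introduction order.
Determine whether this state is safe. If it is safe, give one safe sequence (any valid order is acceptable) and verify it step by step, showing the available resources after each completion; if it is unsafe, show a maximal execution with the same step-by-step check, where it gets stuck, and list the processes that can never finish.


UNSAFE — no complete ordering exists.
Key observation: the pool after J3, J7 is (2, 3, 2); every surviving request exceeds it in r2, so progress ends there.
A maximal execution: J3, J7 — then nothing else fits. Walking it through:
  pool = (2, 0, 1)
  run J3 (needs (2, 0, 0), free (2, 0, 1)); after release of (0, 0, 1) the pool is (2, 0, 2)
  run J7 (needs (1, 0, 2), free (2, 0, 2)); after release of (0, 3, 0) the pool is (2, 3, 2)
  J8 cannot run: need (2, 4, 3) vs free (2, 3, 2) (insufficient r2 and r3)
  J6 cannot run: need (0, 4, 0) vs free (2, 3, 2) (insufficient r2)
Never able to finish: J8 and J6.


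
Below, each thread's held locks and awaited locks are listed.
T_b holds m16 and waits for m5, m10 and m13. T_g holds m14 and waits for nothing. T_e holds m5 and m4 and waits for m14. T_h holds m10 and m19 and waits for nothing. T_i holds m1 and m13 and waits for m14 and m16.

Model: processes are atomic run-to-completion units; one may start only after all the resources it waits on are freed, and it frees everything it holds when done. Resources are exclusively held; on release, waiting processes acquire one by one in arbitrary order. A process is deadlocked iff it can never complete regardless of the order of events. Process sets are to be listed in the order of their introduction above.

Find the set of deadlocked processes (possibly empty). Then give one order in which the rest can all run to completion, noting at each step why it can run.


Deadlocked set: T_b and T_i.
Key observation: the cycle T_b -> T_i -> T_b can never break — each member waits on the next; no other process is dragged down with it.
One completion order for the rest: T_h, T_g, T_e.
Step-by-step check:
  T_h waits on nothing -> runs at once and releases m10 and m19
  T_g waits on nothing -> runs at once and releases m14
  T_e waits on m14 — all released -> runs and releases m5 and m4


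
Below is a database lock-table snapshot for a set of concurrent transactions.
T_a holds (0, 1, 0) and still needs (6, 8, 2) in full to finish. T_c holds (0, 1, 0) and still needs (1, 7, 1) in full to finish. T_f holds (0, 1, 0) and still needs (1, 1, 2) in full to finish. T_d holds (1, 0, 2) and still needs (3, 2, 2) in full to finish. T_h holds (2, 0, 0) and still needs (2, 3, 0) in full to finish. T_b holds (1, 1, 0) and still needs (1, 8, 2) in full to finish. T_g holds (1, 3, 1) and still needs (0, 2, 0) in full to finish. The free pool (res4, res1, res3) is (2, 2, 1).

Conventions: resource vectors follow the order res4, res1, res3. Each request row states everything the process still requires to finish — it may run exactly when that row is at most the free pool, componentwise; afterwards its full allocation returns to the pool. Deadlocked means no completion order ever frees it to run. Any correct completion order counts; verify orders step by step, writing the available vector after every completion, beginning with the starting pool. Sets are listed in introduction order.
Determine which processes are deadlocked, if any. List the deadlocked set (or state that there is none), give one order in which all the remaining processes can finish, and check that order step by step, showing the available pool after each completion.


Deadlocked: T_a, T_c and T_b.
Key observation: no order helps: past T_g, T_f, T_h, T_d, the free pool tops out at (6, 6, 4), below what each blocked process needs in res1.
The rest can finish in the order T_g, T_f, T_h, T_d. Check, step by step:
  pool = (2, 2, 1)
  T_g needs (0, 2, 0) <= (2, 2, 1) -> finishes; pool += (1, 3, 1) = (3, 5, 2)
  T_f needs (1, 1, 2) <= (3, 5, 2) -> finishes; pool += (0, 1, 0) = (3, 6, 2)
  T_h needs (2, 3, 0) <= (3, 6, 2) -> finishes; pool += (2, 0, 0) = (5, 6, 2)
  T_d needs (3, 2, 2) <= (5, 6, 2) -> finishes; pool += (1, 0, 2) = (6, 6, 4)
None of the blocked processes ever fits:
  blocked: T_a wants (6, 8, 2), pool (6, 6, 4) — not enough res1
  blocked: T_c wants (1, 7, 1), pool (6, 6, 4) — not enough res1
  blocked: T_b wants (1, 8, 2), pool (6, 6, 4) — not enough res1


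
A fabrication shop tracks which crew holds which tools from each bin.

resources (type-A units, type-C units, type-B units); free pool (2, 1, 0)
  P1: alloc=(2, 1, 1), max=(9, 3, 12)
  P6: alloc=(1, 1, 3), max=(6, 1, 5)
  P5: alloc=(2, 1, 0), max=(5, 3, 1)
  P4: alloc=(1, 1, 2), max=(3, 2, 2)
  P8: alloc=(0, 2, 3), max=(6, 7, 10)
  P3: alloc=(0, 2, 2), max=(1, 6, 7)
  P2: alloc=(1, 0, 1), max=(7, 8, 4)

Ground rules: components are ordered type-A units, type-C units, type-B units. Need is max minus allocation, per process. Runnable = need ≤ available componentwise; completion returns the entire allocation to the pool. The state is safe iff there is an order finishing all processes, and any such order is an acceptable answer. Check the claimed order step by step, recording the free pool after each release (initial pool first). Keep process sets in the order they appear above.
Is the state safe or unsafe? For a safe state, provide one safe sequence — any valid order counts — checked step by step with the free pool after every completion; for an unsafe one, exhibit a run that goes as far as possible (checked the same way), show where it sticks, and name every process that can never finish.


SAFE — a valid safe sequence is P4, P5, P6, P3, P8, P2, P1.
Key observation: reading the order forward, P4 is the first process whose need (2, 1, 0) meets the free pool (2, 1, 0) exactly on a resource it requests.
Verifying each step:
  pool = (2, 1, 0)
  P4 needs (2, 1, 0) <= (2, 1, 0) -> finishes; pool += (1, 1, 2) = (3, 2, 2)
  P5 needs (3, 2, 1) <= (3, 2, 2) -> finishes; pool += (2, 1, 0) = (5, 3, 2)
  P6 needs (5, 0, 2) <= (5, 3, 2) -> finishes; pool += (1, 1, 3) = (6, 4, 5)
  P3 needs (1, 4, 5) <= (6, 4, 5) -> finishes; pool += (0, 2, 2) = (6, 6, 7)
  P8 needs (6, 5, 7) <= (6, 6, 7) -> finishes; pool += (0, 2, 3) = (6, 8, 10)
  P2 needs (6, 8, 3) <= (6, 8, 10) -> finishes; pool += (1, 0, 1) = (7, 8, 11)
  P1 needs (7, 2, 11) <= (7, 8, 11) -> finishes; pool += (2, 1, 1) = (9, 9, 12)
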